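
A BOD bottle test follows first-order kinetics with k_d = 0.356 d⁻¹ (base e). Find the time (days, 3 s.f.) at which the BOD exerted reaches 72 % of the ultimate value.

t ≈ 3.58 d

y/L₀ = 1 − e^(−k_d t) = 0.72 ⇒ e^(−k_d t) = 0.280
t = −ln(0.280) / 0.356 = 1.273 / 0.356 = 3.576 d.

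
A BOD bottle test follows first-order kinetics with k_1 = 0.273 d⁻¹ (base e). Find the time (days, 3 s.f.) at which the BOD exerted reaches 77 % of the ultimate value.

t ≈ 5.38 d

y/L₀ = 1 − e^(−k_1 t) = 0.77 ⇒ e^(−k_1 t) = 0.230
t = −ln(0.230) / 0.273 = 1.470 / 0.273 = 5.383 d.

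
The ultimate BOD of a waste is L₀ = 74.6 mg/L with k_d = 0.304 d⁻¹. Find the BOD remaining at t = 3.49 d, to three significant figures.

L ≈ 25.8 mg/L

L_t = L₀ e^(−k_d t) = 74.6 × e^(−0.304×3.49) = 74.6 × 0.3461 = 25.82 mg/L.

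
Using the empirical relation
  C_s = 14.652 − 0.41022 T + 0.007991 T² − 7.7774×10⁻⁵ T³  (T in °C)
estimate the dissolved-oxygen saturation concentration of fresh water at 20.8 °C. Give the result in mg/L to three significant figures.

C_s ≈ 8.88 mg/L

C_s = 14.652 − 0.41022×20.8 + 0.007991×20.8² − 7.7774×10⁻⁵×20.8³ = 8.877 mg/L.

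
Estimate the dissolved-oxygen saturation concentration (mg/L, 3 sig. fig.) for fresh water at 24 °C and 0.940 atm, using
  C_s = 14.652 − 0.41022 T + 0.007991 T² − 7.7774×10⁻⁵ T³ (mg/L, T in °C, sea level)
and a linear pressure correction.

At sea level: C_s = 14.652 − 0.41022×24 + 0.007991×24² − 7.7774×10⁻⁵×24³ = 8.334 mg/L.
Pressure correction: C_s' = 8.334 × 0.940 = 7.834 mg/L.

C_s ≈ 7.83 mg/L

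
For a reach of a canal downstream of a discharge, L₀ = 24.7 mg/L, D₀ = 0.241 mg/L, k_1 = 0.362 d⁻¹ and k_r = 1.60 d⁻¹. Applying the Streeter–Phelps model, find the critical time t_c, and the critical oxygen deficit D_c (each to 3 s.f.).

t_c = [1/(k_r−k_1)] ln[(k_r/k_1)(1 − D₀(k_r−k_1)/(k_1 L₀))]
= [1/(1.60−0.362)] ln[(1.60/0.362)(1 − 0.241×1.238/(0.362×24.7))]
= (1/1.238) ln[4.420 × 0.9666] = 0.8078 × ln(4.272) = 0.8078 × 1.452 = 1.173 d.
L(t_c) = L₀ e^(−k_1 t_c) = 24.7 × 0.6540 = 16.15 mg/L, and at the critical point k_r D_c = k_1 L, so D_c = (0.362/1.60) × 16.15 = 3.655 mg/L.

t_c ≈ 1.17 d; D_c ≈ 3.65 mg/L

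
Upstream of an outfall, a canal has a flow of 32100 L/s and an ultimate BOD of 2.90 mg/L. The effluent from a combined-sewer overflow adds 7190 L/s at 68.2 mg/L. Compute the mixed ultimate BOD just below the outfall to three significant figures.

Flow-weighted mixing: C = (Q_r C_r + Q_w C_w)/(Q_r + Q_w)
= (32100×2.90 + 7190×68.2)/(32100 + 7190) = 583400/39290 = 14.85 mg/L.

14.8 mg/L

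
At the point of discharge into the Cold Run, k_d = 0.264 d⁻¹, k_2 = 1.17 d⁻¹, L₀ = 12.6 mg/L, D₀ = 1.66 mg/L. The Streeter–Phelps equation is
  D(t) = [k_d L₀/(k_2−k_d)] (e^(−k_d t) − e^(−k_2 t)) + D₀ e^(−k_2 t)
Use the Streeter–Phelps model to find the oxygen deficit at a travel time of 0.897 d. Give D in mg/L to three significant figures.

k_d L₀/(k_2−k_d) = 0.264×12.6/(1.17−0.264) = 3.326/0.9060 = 3.672 mg/L.
e^(−k_d t) = e^(−0.264×0.8970) = 0.7891; e^(−k_2 t) = e^(−1.17×0.8970) = 0.3501.
D = 3.672 × (0.7891 − 0.3501) + 1.66 × 0.3501 = 1.612 + 0.5812 = 2.193 mg/L.

D ≈ 2.19 mg/L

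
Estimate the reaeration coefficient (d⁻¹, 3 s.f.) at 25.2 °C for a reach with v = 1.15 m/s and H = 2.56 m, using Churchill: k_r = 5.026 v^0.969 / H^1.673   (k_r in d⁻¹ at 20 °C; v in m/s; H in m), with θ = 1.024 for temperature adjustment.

k_r(20) = 5.026 × 1.15^0.969 / 2.56^1.673 = 5.026 × 1.145 / 4.819 = 1.194 d⁻¹.
k_r(25.2) = 1.194 × 1.024^(25.2−20) = 1.194 × 1.131 = 1.351 d⁻¹.

k_r ≈ 1.35 d⁻¹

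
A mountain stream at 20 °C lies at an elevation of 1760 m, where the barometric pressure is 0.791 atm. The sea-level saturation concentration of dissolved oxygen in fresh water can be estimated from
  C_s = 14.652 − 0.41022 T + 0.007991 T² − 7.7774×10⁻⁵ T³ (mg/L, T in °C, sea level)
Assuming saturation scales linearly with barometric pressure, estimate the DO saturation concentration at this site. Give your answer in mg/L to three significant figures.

C_s ≈ 7.14 mg/L

At sea level: C_s = 14.652 − 0.41022×20 + 0.007991×20² − 7.7774×10⁻⁵×20³ = 9.022 mg/L.
Pressure correction: C_s' = 9.022 × 0.791 = 7.136 mg/L.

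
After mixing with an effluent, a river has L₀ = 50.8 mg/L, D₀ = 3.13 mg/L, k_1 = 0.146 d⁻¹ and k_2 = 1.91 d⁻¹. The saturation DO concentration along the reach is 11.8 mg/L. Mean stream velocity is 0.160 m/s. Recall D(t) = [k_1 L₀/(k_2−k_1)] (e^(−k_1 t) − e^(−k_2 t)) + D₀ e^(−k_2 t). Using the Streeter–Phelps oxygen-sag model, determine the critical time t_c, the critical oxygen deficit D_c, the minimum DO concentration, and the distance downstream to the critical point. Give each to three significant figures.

t_c ≈ 0.684 d; D_c ≈ 3.51 mg/L; min DO ≈ 8.29 mg/L; x_c ≈ 9.46 km

With k_2/k_1 = 13.08 and 1 − D₀(k_2−k_1)/(k_1 L₀) = 0.2556,
t_c = ln(13.08 × 0.2556) / (1.91 − 0.146) = ln(3.343) / 1.764 = 1.207/1.764 = 0.6842 d.
D_c = (k_1/k_2) L₀ e^(−k_1 t_c) = (0.146/1.91) × 50.8 × e^(−0.146×0.6842) = 0.07644 × 50.8 × 0.9049 = 3.514 mg/L.
Minimum DO = C_s − D_c = 11.8 − 3.514 = 8.286 mg/L.
x_c = v t_c = 0.160 m/s × 0.6842 d × 86400 s/d = 9459 m ≈ 9.46 km.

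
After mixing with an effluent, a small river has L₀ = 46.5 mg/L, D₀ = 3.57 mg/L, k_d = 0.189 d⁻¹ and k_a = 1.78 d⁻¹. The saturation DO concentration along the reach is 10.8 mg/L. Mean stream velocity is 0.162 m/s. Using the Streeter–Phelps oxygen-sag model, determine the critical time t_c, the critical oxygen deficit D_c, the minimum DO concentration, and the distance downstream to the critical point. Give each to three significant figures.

With k_a/k_d = 9.418 and 1 − D₀(k_a−k_d)/(k_d L₀) = 0.3537,
t_c = ln(9.418 × 0.3537) / (1.78 − 0.189) = ln(3.331) / 1.591 = 1.203/1.591 = 0.7564 d.
D_c = (k_d/k_a) L₀ e^(−k_d t_c) = (0.189/1.78) × 46.5 × e^(−0.189×0.7564) = 0.1062 × 46.5 × 0.8668 = 4.280 mg/L.
Minimum DO = C_s − D_c = 10.8 − 4.280 = 6.520 mg/L.
x_c = v t_c = 0.162 m/s × 0.7564 d × 86400 s/d = 10590 m ≈ 10.6 km.

t_c ≈ 0.756 d; D_c ≈ 4.28 mg/L; min DO ≈ 6.52 mg/L; x_c ≈ 10.6 km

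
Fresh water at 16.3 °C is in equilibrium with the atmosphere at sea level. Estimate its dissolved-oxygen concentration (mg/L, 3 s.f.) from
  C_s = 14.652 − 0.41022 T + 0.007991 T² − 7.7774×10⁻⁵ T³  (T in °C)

C_s ≈ 9.75 mg/L

C_s = 14.652 − 0.41022×16.3 + 0.007991×16.3² − 7.7774×10⁻⁵×16.3³ = 9.752 mg/L.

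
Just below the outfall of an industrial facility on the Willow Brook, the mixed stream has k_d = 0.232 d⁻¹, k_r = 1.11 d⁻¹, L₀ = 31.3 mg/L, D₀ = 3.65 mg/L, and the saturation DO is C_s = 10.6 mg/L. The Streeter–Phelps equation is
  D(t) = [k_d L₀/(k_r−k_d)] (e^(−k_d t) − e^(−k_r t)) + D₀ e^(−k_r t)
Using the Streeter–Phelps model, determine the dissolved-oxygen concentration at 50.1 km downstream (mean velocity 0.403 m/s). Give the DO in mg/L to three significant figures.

Travel time t = x/v = 50.1 km / (0.403 m/s) = 50100 m / 0.403 m/s = 124300 s = 1.439 d.
k_d L₀/(k_r−k_d) = 0.232×31.3/(1.11−0.232) = 7.262/0.8780 = 8.271 mg/L.
e^(−k_d t) = e^(−0.232×1.439) = 0.7162; e^(−k_r t) = e^(−1.11×1.439) = 0.2025.
D = 8.271 × (0.7162 − 0.2025) + 3.65 × 0.2025 = 4.249 + 0.7390 = 4.988 mg/L.
DO = C_s − D = 10.6 − 4.988 = 5.612 mg/L.

DO ≈ 5.61 mg/L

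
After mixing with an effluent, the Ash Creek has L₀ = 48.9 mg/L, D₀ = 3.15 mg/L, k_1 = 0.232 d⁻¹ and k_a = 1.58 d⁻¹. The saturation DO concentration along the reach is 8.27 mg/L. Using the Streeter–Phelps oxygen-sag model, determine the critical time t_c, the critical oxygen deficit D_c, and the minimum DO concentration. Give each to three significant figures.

With k_a/k_1 = 6.810 and 1 − D₀(k_a−k_1)/(k_1 L₀) = 0.6257,
t_c = ln(6.810 × 0.6257) / (1.58 − 0.232) = ln(4.261) / 1.348 = 1.450/1.348 = 1.075 d.
L(t_c) = L₀ e^(−k_1 t_c) = 48.9 × 0.7792 = 38.10 mg/L, and at the critical point k_a D_c = k_1 L, so D_c = (0.232/1.58) × 38.10 = 5.595 mg/L.
Minimum DO = C_s − D_c = 8.27 − 5.595 = 2.675 mg/L.

t_c ≈ 1.08 d; D_c ≈ 5.59 mg/L; min DO ≈ 2.68 mg/L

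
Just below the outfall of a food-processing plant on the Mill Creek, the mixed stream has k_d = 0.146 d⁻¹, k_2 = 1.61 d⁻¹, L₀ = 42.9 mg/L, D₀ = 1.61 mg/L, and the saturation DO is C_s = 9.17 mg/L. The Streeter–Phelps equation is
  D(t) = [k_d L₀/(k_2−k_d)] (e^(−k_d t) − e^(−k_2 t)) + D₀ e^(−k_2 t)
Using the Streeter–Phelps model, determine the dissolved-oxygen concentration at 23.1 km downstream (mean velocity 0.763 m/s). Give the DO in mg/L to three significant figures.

DO ≈ 6.62 mg/L

Travel time t = x/v = 23.1 km / (0.763 m/s) = 23100 m / 0.763 m/s = 30280 s = 0.3504 d.
k_d L₀/(k_2−k_d) = 0.146×42.9/(1.61−0.146) = 6.263/1.464 = 4.278 mg/L.
e^(−k_d t) = e^(−0.146×0.3504) = 0.9501; e^(−k_2 t) = e^(−1.61×0.3504) = 0.5688.
D = 4.278 × (0.9501 − 0.5688) + 1.61 × 0.5688 = 1.631 + 0.9158 = 2.547 mg/L.
DO = C_s − D = 9.17 − 2.547 = 6.623 mg/L.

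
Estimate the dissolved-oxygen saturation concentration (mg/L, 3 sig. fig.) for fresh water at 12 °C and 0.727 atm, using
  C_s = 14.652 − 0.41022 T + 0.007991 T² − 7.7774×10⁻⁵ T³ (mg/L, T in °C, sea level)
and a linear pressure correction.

C_s ≈ 7.81 mg/L

At sea level: C_s = 14.652 − 0.41022×12 + 0.007991×12² − 7.7774×10⁻⁵×12³ = 10.75 mg/L.
Pressure correction: C_s' = 10.75 × 0.727 = 7.812 mg/L.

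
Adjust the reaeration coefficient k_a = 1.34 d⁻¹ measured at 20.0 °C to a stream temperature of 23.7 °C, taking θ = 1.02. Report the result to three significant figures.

k_a(T₂) = k_a(T₁) · θ^(T₂−T₁) = 1.34 × 1.02^(23.7−20.0)
= 1.34 × 1.02^3.70 = 1.34 × 1.076 = 1.442 d⁻¹.

k_a ≈ 1.44 d⁻¹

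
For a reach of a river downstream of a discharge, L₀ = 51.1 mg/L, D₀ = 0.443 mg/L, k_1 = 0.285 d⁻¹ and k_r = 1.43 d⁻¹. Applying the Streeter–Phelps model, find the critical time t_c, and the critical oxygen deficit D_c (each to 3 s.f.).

t_c ≈ 1.38 d; D_c ≈ 6.88 mg/L

With k_r/k_1 = 5.018 and 1 − D₀(k_r−k_1)/(k_1 L₀) = 0.9652,
t_c = ln(5.018 × 0.9652) / (1.43 − 0.285) = ln(4.843) / 1.145 = 1.577/1.145 = 1.378 d.
L(t_c) = L₀ e^(−k_1 t_c) = 51.1 × 0.6753 = 34.51 mg/L, and at the critical point k_r D_c = k_1 L, so D_c = (0.285/1.43) × 34.51 = 6.877 mg/L.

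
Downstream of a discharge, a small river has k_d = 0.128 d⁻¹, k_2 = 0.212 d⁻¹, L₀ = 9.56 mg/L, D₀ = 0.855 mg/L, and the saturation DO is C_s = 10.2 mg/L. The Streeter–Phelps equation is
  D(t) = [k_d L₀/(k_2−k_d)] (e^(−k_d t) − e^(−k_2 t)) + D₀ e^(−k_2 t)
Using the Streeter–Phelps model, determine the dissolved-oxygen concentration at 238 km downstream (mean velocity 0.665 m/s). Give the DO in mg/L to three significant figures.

DO ≈ 7.33 mg/L

Travel time t = x/v = 238 km / (0.665 m/s) = 238000 m / 0.665 m/s = 357900 s = 4.142 d.
k_d L₀/(k_2−k_d) = 0.128×9.56/(0.212−0.128) = 1.224/0.08400 = 14.57 mg/L.
e^(−k_d t) = e^(−0.128×4.142) = 0.5885; e^(−k_2 t) = e^(−0.212×4.142) = 0.4155.
D = 14.57 × (0.5885 − 0.4155) + 0.855 × 0.4155 = 2.519 + 0.3553 = 2.875 mg/L.
DO = C_s − D = 10.2 − 2.875 = 7.325 mg/L.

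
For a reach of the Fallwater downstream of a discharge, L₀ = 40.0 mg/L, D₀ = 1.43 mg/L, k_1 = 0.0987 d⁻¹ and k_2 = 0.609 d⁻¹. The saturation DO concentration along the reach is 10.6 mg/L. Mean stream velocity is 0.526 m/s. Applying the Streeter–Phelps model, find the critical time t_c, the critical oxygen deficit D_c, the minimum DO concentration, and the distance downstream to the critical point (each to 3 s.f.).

t_c = [1/(k_2−k_1)] ln[(k_2/k_1)(1 − D₀(k_2−k_1)/(k_1 L₀))]
= [1/(0.609−0.0987)] ln[(0.609/0.0987)(1 − 1.43×0.5103/(0.0987×40.0))]
= (1/0.5103) ln[6.170 × 0.8152] = 1.960 × ln(5.030) = 1.960 × 1.615 = 3.166 d.
D_c = (k_1/k_2) L₀ e^(−k_1 t_c) = (0.0987/0.609) × 40.0 × e^(−0.0987×3.166) = 0.1621 × 40.0 × 0.7317 = 4.743 mg/L.
Minimum DO = C_s − D_c = 10.6 − 4.743 = 5.857 mg/L.
x_c = v t_c = 0.526 m/s × 3.166 d × 86400 s/d = 143900 m ≈ 144 km.

t_c ≈ 3.17 d; D_c ≈ 4.74 mg/L; min DO ≈ 5.86 mg/L; x_c ≈ 144 km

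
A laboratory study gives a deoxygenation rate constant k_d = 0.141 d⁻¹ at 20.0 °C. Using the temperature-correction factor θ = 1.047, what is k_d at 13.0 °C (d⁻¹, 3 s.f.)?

k_d ≈ 0.102 d⁻¹

k_d(T₂) = k_d(T₁) · θ^(T₂−T₁) = 0.141 × 1.047^(13.0−20.0)
= 0.141 × 1.047^-7.00 = 0.141 × 0.7251 = 0.1022 d⁻¹.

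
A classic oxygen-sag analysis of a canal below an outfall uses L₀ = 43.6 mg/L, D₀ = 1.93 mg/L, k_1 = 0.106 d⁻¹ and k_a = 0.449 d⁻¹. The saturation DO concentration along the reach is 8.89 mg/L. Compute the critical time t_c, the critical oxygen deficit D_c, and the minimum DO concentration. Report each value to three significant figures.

At the critical point dD/dt = 0, so k_1 L₀ e^(−k_1 t) = k_a D. Substituting D(t) from the Streeter–Phelps equation and solving for t gives
t_c = ln[(k_a/k_1)(1 − D₀(k_a−k_1)/(k_1 L₀))] / (k_a−k_1).
Here k_a−k_1 = 0.3430 d⁻¹ and 1 − D₀(k_a−k_1)/(k_1 L₀) = 1 − 1.93×0.3430/(0.106×43.6) = 0.8568, so
t_c = ln(4.236 × 0.8568) / 0.3430 = 1.289 / 0.3430 = 3.758 d.
D_c = (k_1/k_a) L₀ e^(−k_1 t_c) = (0.106/0.449) × 43.6 × e^(−0.106×3.758) = 0.2361 × 43.6 × 0.6714 = 6.911 mg/L.
Minimum DO = C_s − D_c = 8.89 − 6.911 = 1.979 mg/L.

t_c ≈ 3.76 d; D_c ≈ 6.91 mg/L; min DO ≈ 1.98 mg/L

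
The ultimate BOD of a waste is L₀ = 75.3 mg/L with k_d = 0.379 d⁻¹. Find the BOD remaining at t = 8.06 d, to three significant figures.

L ≈ 3.55 mg/L

L_t = L₀ e^(−k_d t) = 75.3 × e^(−0.379×8.06) = 75.3 × 0.04713 = 3.549 mg/L.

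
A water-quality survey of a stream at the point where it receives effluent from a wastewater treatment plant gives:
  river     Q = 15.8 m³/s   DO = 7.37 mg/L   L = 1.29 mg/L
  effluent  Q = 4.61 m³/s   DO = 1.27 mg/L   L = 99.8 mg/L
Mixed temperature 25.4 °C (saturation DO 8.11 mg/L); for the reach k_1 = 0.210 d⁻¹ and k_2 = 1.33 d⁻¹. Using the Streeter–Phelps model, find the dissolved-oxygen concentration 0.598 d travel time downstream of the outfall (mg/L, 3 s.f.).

Mixed DO = (15.8×7.37 + 4.61×1.27)/(15.8+4.61) = 122.3/20.41 = 5.992 mg/L.
Mixed L₀ = (15.8×1.29 + 4.61×99.8)/(20.41) = 480.5/20.41 = 23.54 mg/L.
Initial deficit D₀ = C_s − DO₀ = 8.11 − 5.992 = 2.118 mg/L.
D(0.598) = [0.210×23.54/(1.33−0.210)](e^(−0.210×0.598) − e^(−1.33×0.598)) + 2.118 e^(−1.33×0.598)
= 4.414 × (0.8820 − 0.4514) + 2.118 × 0.4514 = 2.856 mg/L.
DO = 8.11 − 2.856 = 5.254 mg/L.

DO ≈ 5.25 mg/L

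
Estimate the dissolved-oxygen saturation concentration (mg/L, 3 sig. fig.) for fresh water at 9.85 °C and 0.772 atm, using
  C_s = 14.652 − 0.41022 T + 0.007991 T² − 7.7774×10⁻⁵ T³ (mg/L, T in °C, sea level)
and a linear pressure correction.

C_s ≈ 8.73 mg/L

At sea level: C_s = 14.652 − 0.41022×9.85 + 0.007991×9.85² − 7.7774×10⁻⁵×9.85³ = 11.31 mg/L.
Pressure correction: C_s' = 11.31 × 0.772 = 8.733 mg/L.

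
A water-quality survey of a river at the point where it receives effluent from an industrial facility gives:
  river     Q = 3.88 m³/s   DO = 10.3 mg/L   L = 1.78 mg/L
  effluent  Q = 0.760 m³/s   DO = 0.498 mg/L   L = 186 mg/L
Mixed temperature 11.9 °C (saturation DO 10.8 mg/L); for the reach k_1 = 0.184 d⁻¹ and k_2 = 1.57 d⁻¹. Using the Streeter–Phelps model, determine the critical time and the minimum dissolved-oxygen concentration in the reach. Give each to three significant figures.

Mixed DO = (3.88×10.3 + 0.760×0.498)/(3.88+0.760) = 40.34/4.640 = 8.695 mg/L.
Mixed L₀ = (3.88×1.78 + 0.760×186)/(4.640) = 148.3/4.640 = 31.95 mg/L.
Initial deficit D₀ = C_s − DO₀ = 10.8 − 8.695 = 2.105 mg/L.
t_c = (1/1.386) ln[(1.57/0.184)(1 − 2.105×1.386/(0.184×31.95))] = 0.7215 × ln(4.298) = 1.052 d.
D_c = (0.184/1.57) × 31.95 × e^(−0.184×1.052) = 0.1172 × 31.95 × 0.8240 = 3.086 mg/L.
Minimum DO = 10.8 − 3.086 = 7.714 mg/L.

t_c ≈ 1.05 d; minimum DO ≈ 7.71 mg/L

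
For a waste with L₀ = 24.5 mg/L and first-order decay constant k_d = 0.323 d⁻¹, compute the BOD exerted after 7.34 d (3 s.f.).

y_t = L₀(1 − e^(−k_d t)) = 24.5 × (1 − e^(−0.323×7.34))
= 24.5 × (1 − 0.09340) = 24.5 × 0.9066 = 22.21 mg/L.

y ≈ 22.2 mg/L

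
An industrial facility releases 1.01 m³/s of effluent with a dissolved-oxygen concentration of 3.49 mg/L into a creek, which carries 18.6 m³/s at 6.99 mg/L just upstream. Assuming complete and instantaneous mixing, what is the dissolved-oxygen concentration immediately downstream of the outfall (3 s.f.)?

6.81 mg/L

Flow-weighted mixing: C = (Q_r C_r + Q_w C_w)/(Q_r + Q_w)
= (18.6×6.99 + 1.01×3.49)/(18.6 + 1.01) = 133.5/19.61 = 6.810 mg/L.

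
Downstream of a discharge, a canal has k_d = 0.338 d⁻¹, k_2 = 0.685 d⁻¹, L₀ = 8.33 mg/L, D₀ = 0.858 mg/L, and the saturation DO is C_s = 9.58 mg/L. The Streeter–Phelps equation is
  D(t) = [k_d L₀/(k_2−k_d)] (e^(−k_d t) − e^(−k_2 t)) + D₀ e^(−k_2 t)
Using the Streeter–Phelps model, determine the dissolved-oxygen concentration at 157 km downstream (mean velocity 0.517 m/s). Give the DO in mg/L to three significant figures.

DO ≈ 7.76 mg/L

Travel time t = x/v = 157 km / (0.517 m/s) = 157000 m / 0.517 m/s = 303700 s = 3.515 d.
k_d L₀/(k_2−k_d) = 0.338×8.33/(0.685−0.338) = 2.816/0.3470 = 8.114 mg/L.
e^(−k_d t) = e^(−0.338×3.515) = 0.3048; e^(−k_2 t) = e^(−0.685×3.515) = 0.09003.
D = 8.114 × (0.3048 − 0.09003) + 0.858 × 0.09003 = 1.743 + 0.07725 = 1.820 mg/L.
DO = C_s − D = 9.58 − 1.820 = 7.760 mg/L.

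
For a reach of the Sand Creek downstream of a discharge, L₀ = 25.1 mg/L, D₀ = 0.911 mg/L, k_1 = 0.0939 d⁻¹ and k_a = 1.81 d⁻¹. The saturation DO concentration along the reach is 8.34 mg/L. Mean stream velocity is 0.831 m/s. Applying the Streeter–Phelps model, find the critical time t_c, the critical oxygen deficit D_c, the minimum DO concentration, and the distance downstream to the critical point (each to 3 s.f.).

t_c ≈ 1.09 d; D_c ≈ 1.18 mg/L; min DO ≈ 7.16 mg/L; x_c ≈ 78.2 km

With k_a/k_1 = 19.28 and 1 − D₀(k_a−k_1)/(k_1 L₀) = 0.3367,
t_c = ln(19.28 × 0.3367) / (1.81 − 0.0939) = ln(6.490) / 1.716 = 1.870/1.716 = 1.090 d.
L(t_c) = L₀ e^(−k_1 t_c) = 25.1 × 0.9027 = 22.66 mg/L, and at the critical point k_a D_c = k_1 L, so D_c = (0.0939/1.81) × 22.66 = 1.175 mg/L.
Minimum DO = C_s − D_c = 8.34 − 1.175 = 7.165 mg/L.
x_c = v t_c = 0.831 m/s × 1.090 d × 86400 s/d = 78250 m ≈ 78.2 km.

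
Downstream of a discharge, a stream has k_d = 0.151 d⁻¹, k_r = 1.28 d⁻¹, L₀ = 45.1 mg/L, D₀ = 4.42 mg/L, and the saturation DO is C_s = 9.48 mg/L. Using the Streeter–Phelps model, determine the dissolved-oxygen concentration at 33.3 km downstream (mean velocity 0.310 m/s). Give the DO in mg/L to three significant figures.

Travel time t = x/v = 33.3 km / (0.310 m/s) = 33300 m / 0.310 m/s = 107400 s = 1.243 d.
k_d L₀/(k_r−k_d) = 0.151×45.1/(1.28−0.151) = 6.810/1.129 = 6.032 mg/L.
e^(−k_d t) = e^(−0.151×1.243) = 0.8288; e^(−k_r t) = e^(−1.28×1.243) = 0.2036.
D = 6.032 × (0.8288 − 0.2036) + 4.42 × 0.2036 = 3.771 + 0.9001 = 4.671 mg/L.
DO = C_s − D = 9.48 − 4.671 = 4.809 mg/L.

DO ≈ 4.81 mg/L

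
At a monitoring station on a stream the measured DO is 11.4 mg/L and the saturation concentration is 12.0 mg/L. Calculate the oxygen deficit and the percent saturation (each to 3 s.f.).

D ≈ 0.600 mg/L; 95.0 % saturation

D = C_s − C = 12.0 − 11.4 = 0.600 mg/L.
% saturation = 11.4/12.0 × 100 = 95.0 %.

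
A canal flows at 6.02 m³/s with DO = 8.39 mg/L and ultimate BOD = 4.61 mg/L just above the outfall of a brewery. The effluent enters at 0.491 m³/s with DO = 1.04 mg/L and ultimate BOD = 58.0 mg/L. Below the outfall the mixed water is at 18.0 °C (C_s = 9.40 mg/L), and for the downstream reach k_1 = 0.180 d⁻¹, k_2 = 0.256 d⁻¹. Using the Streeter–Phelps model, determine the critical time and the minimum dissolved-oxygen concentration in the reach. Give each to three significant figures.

Mixed DO = (6.02×8.39 + 0.491×1.04)/(6.02+0.491) = 51.02/6.511 = 7.836 mg/L.
Mixed L₀ = (6.02×4.61 + 0.491×58.0)/(6.511) = 56.23/6.511 = 8.636 mg/L.
Initial deficit D₀ = C_s − DO₀ = 9.40 − 7.836 = 1.564 mg/L.
t_c = (1/0.07600) ln[(0.256/0.180)(1 − 1.564×0.07600/(0.180×8.636))] = 13.16 × ln(1.313) = 3.588 d.
D_c = (0.180/0.256) × 8.636 × e^(−0.180×3.588) = 0.7031 × 8.636 × 0.5243 = 3.183 mg/L.
Minimum DO = 9.40 − 3.183 = 6.217 mg/L.

t_c ≈ 3.59 d; minimum DO ≈ 6.22 mg/L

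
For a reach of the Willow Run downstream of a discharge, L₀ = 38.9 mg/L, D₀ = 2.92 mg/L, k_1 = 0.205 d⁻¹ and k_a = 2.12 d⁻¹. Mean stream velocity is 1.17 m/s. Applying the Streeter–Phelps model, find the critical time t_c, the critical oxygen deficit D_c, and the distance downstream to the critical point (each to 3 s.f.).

t_c ≈ 0.589 d; D_c ≈ 3.33 mg/L; x_c ≈ 59.6 km

t_c = [1/(k_a−k_1)] ln[(k_a/k_1)(1 − D₀(k_a−k_1)/(k_1 L₀))]
= [1/(2.12−0.205)] ln[(2.12/0.205)(1 − 2.92×1.915/(0.205×38.9))]
= (1/1.915) ln[10.34 × 0.2988] = 0.5222 × ln(3.090) = 0.5222 × 1.128 = 0.5891 d.
D_c = (k_1/k_a) L₀ e^(−k_1 t_c) = (0.205/2.12) × 38.9 × e^(−0.205×0.5891) = 0.09670 × 38.9 × 0.8862 = 3.334 mg/L.
x_c = v t_c = 1.17 m/s × 0.5891 d × 86400 s/d = 59550 m ≈ 59.6 km.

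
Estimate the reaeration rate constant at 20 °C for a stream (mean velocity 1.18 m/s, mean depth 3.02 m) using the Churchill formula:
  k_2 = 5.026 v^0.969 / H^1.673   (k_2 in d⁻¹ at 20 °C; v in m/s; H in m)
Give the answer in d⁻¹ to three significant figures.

k_2 ≈ 0.929 d⁻¹

k_2 = 5.026 × 1.18^0.969 / 3.02^1.673 = 5.026 × 1.174 / 6.354 = 0.9286 d⁻¹.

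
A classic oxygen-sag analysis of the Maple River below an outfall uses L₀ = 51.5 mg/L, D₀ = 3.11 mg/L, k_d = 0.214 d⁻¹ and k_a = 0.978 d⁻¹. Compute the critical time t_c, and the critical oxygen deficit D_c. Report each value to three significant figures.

t_c ≈ 1.67 d; D_c ≈ 7.88 mg/L

t_c = [1/(k_a−k_d)] ln[(k_a/k_d)(1 − D₀(k_a−k_d)/(k_d L₀))]
= [1/(0.978−0.214)] ln[(0.978/0.214)(1 − 3.11×0.7640/(0.214×51.5))]
= (1/0.7640) ln[4.570 × 0.7844] = 1.309 × ln(3.585) = 1.309 × 1.277 = 1.671 d.
L(t_c) = L₀ e^(−k_d t_c) = 51.5 × 0.6993 = 36.02 mg/L, and at the critical point k_a D_c = k_d L, so D_c = (0.214/0.978) × 36.02 = 7.881 mg/L.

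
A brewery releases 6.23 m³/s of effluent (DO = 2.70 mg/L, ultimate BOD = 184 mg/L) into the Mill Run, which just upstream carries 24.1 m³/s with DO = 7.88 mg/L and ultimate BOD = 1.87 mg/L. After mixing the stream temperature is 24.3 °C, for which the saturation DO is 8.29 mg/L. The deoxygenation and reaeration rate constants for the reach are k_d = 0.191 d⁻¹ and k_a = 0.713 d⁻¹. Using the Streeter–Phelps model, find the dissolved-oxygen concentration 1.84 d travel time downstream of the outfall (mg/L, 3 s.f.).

Mixed DO = (24.1×7.88 + 6.23×2.70)/(24.1+6.23) = 206.7/30.33 = 6.816 mg/L.
Mixed L₀ = (24.1×1.87 + 6.23×184)/(30.33) = 1191/30.33 = 39.28 mg/L.
Initial deficit D₀ = C_s − DO₀ = 8.29 − 6.816 = 1.474 mg/L.
D(1.84) = [0.191×39.28/(0.713−0.191)](e^(−0.191×1.84) − e^(−0.713×1.84)) + 1.474 e^(−0.713×1.84)
= 14.37 × (0.7037 − 0.2693) + 1.474 × 0.2693 = 6.640 mg/L.
DO = 8.29 − 6.640 = 1.650 mg/L.

DO ≈ 1.65 mg/L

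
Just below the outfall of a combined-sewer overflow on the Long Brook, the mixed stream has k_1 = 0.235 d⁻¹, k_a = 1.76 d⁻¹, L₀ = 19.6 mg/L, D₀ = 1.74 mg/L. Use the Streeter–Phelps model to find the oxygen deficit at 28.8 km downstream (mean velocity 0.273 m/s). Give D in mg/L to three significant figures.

Travel time t = x/v = 28.8 km / (0.273 m/s) = 28800 m / 0.273 m/s = 105500 s = 1.221 d.
k_1 L₀/(k_a−k_1) = 0.235×19.6/(1.76−0.235) = 4.606/1.525 = 3.020 mg/L.
e^(−k_1 t) = e^(−0.235×1.221) = 0.7506; e^(−k_a t) = e^(−1.76×1.221) = 0.1166.
D = 3.020 × (0.7506 − 0.1166) + 1.74 × 0.1166 = 1.915 + 0.2029 = 2.118 mg/L.

D ≈ 2.12 mg/L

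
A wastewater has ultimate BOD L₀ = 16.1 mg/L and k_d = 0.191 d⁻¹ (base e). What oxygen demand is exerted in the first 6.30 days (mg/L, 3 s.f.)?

y_t = L₀(1 − e^(−k_d t)) = 16.1 × (1 − e^(−0.191×6.30))
= 16.1 × (1 − 0.3002) = 16.1 × 0.6998 = 11.27 mg/L.

y ≈ 11.3 mg/L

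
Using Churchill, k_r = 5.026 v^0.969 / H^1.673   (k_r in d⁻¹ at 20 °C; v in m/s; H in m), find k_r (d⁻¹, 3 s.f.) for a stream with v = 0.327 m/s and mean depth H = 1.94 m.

k_r = 5.026 × 0.327^0.969 / 1.94^1.673 = 5.026 × 0.3385 / 3.030 = 0.5615 d⁻¹.

k_r ≈ 0.561 d⁻¹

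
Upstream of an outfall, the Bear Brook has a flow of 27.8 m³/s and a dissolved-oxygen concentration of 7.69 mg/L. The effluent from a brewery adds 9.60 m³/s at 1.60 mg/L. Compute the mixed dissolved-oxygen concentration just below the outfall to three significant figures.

Flow-weighted mixing: C = (Q_r C_r + Q_w C_w)/(Q_r + Q_w)
= (27.8×7.69 + 9.60×1.60)/(27.8 + 9.60) = 229.1/37.40 = 6.127 mg/L.

6.13 mg/L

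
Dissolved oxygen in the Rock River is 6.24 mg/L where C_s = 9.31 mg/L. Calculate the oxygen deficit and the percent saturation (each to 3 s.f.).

D ≈ 3.07 mg/L; 67.0 % saturation

D = C_s − C = 9.31 − 6.24 = 3.07 mg/L.
% saturation = 6.24/9.31 × 100 = 67.0 %.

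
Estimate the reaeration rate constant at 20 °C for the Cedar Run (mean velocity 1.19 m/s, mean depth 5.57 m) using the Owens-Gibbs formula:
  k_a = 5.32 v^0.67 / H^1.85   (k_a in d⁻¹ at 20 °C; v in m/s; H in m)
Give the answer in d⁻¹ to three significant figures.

k_a ≈ 0.249 d⁻¹

k_a = 5.32 × 1.19^0.67 / 5.57^1.85 = 5.32 × 1.124 / 23.98 = 0.2493 d⁻¹.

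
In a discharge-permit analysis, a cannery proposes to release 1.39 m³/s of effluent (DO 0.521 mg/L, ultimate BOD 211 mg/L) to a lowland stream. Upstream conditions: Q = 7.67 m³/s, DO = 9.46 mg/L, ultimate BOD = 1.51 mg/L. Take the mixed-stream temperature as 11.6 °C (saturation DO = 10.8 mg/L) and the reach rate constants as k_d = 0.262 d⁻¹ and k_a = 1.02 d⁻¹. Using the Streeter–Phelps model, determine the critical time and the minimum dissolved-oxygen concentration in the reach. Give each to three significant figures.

Mixed DO = (7.67×9.46 + 1.39×0.521)/(7.67+1.39) = 73.28/9.060 = 8.089 mg/L.
Mixed L₀ = (7.67×1.51 + 1.39×211)/(9.060) = 304.9/9.060 = 33.65 mg/L.
Initial deficit D₀ = C_s − DO₀ = 10.8 − 8.089 = 2.711 mg/L.
t_c = (1/0.7580) ln[(1.02/0.262)(1 − 2.711×0.7580/(0.262×33.65))] = 1.319 × ln(2.986) = 1.443 d.
D_c = (0.262/1.02) × 33.65 × e^(−0.262×1.443) = 0.2569 × 33.65 × 0.6852 = 5.922 mg/L.
Minimum DO = 10.8 − 5.922 = 4.878 mg/L.

t_c ≈ 1.44 d; minimum DO ≈ 4.88 mg/L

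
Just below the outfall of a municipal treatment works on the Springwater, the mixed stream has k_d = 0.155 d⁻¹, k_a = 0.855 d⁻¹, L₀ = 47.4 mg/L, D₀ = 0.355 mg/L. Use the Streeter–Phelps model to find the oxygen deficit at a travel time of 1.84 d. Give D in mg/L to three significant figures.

D ≈ 5.79 mg/L

k_d L₀/(k_a−k_d) = 0.155×47.4/(0.855−0.155) = 7.347/0.7000 = 10.50 mg/L.
e^(−k_d t) = e^(−0.155×1.840) = 0.7519; e^(−k_a t) = e^(−0.855×1.840) = 0.2074.
D = 10.50 × (0.7519 − 0.2074) + 0.355 × 0.2074 = 5.715 + 0.07362 = 5.788 mg/L.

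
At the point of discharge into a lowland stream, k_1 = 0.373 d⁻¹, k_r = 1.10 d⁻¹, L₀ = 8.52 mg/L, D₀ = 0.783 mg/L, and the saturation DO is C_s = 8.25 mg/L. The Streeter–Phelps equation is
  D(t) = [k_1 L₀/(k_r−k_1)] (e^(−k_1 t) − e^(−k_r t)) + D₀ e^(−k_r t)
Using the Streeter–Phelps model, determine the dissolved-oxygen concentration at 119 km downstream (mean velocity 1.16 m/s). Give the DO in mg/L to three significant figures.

DO ≈ 6.41 mg/L

Travel time t = x/v = 119 km / (1.16 m/s) = 119000 m / 1.16 m/s = 102600 s = 1.187 d.
k_1 L₀/(k_r−k_1) = 0.373×8.52/(1.10−0.373) = 3.178/0.7270 = 4.371 mg/L.
e^(−k_1 t) = e^(−0.373×1.187) = 0.6422; e^(−k_r t) = e^(−1.10×1.187) = 0.2709.
D = 4.371 × (0.6422 − 0.2709) + 0.783 × 0.2709 = 1.623 + 0.2121 = 1.835 mg/L.
DO = C_s − D = 8.25 − 1.835 = 6.415 mg/L.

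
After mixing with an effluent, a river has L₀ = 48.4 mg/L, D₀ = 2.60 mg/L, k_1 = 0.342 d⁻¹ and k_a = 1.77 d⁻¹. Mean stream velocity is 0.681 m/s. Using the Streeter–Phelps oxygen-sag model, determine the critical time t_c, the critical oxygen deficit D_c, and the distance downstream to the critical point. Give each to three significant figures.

t_c ≈ 0.973 d; D_c ≈ 6.70 mg/L; x_c ≈ 57.3 km

With k_a/k_1 = 5.175 and 1 − D₀(k_a−k_1)/(k_1 L₀) = 0.7757,
t_c = ln(5.175 × 0.7757) / (1.77 − 0.342) = ln(4.015) / 1.428 = 1.390/1.428 = 0.9733 d.
L(t_c) = L₀ e^(−k_1 t_c) = 48.4 × 0.7169 = 34.70 mg/L, and at the critical point k_a D_c = k_1 L, so D_c = (0.342/1.77) × 34.70 = 6.704 mg/L.
x_c = v t_c = 0.681 m/s × 0.9733 d × 86400 s/d = 57270 m ≈ 57.3 km.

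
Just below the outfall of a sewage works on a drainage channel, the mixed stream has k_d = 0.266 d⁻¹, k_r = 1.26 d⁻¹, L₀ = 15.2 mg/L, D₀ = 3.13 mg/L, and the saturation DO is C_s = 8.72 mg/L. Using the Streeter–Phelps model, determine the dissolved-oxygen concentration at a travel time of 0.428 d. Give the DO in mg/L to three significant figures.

k_d L₀/(k_r−k_d) = 0.266×15.2/(1.26−0.266) = 4.043/0.9940 = 4.068 mg/L.
e^(−k_d t) = e^(−0.266×0.4280) = 0.8924; e^(−k_r t) = e^(−1.26×0.4280) = 0.5832.
D = 4.068 × (0.8924 − 0.5832) + 3.13 × 0.5832 = 1.258 + 1.825 = 3.083 mg/L.
DO = C_s − D = 8.72 − 3.083 = 5.637 mg/L.

DO ≈ 5.64 mg/L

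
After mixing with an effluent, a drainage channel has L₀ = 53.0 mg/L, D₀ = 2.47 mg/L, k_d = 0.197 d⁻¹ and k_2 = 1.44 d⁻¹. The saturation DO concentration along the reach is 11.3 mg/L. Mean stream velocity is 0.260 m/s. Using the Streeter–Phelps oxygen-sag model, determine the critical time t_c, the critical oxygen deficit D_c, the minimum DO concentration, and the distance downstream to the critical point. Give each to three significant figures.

With k_2/k_d = 7.310 and 1 − D₀(k_2−k_d)/(k_d L₀) = 0.7059,
t_c = ln(7.310 × 0.7059) / (1.44 − 0.197) = ln(5.160) / 1.243 = 1.641/1.243 = 1.320 d.
L(t_c) = L₀ e^(−k_d t_c) = 53.0 × 0.7710 = 40.86 mg/L, and at the critical point k_2 D_c = k_d L, so D_c = (0.197/1.44) × 40.86 = 5.590 mg/L.
Minimum DO = C_s − D_c = 11.3 − 5.590 = 5.710 mg/L.
x_c = v t_c = 0.260 m/s × 1.320 d × 86400 s/d = 29660 m ≈ 29.7 km.

t_c ≈ 1.32 d; D_c ≈ 5.59 mg/L; min DO ≈ 5.71 mg/L; x_c ≈ 29.7 km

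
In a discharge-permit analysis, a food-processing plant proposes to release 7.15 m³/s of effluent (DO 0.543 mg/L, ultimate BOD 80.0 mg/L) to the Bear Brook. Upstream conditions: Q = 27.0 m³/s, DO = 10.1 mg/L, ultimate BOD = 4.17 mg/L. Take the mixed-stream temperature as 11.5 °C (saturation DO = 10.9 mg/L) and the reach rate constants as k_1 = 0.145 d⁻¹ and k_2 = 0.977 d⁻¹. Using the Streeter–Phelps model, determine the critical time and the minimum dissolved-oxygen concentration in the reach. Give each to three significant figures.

Mixed DO = (27.0×10.1 + 7.15×0.543)/(27.0+7.15) = 276.6/34.15 = 8.099 mg/L.
Mixed L₀ = (27.0×4.17 + 7.15×80.0)/(34.15) = 684.6/34.15 = 20.05 mg/L.
Initial deficit D₀ = C_s − DO₀ = 10.9 − 8.099 = 2.801 mg/L.
t_c = (1/0.8320) ln[(0.977/0.145)(1 − 2.801×0.8320/(0.145×20.05))] = 1.202 × ln(1.336) = 0.3482 d.
D_c = (0.145/0.977) × 20.05 × e^(−0.145×0.3482) = 0.1484 × 20.05 × 0.9508 = 2.829 mg/L.
Minimum DO = 10.9 − 2.829 = 8.071 mg/L.

t_c ≈ 0.348 d; minimum DO ≈ 8.07 mg/L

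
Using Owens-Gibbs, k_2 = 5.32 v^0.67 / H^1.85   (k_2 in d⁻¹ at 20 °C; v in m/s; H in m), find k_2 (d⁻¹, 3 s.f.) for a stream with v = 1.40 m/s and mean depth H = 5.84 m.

k_2 = 5.32 × 1.40^0.67 / 5.84^1.85 = 5.32 × 1.253 / 26.17 = 0.2547 d⁻¹.

k_2 ≈ 0.255 d⁻¹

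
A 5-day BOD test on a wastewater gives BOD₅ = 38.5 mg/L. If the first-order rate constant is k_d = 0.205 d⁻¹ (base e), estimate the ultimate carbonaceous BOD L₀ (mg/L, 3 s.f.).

L₀ ≈ 60.0 mg/L

BOD₅ = L₀(1 − e^(−5k_d)) ⇒ L₀ = BOD₅ / (1 − e^(−5×0.205))
= 38.5 / (1 − 0.3588) = 38.5 / 0.6412 = 60.04 mg/L.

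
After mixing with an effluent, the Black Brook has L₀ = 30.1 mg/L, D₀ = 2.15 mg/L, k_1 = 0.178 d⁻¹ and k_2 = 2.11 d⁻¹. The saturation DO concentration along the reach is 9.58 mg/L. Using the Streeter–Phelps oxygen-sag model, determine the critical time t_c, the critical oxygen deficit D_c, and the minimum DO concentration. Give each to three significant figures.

t_c ≈ 0.507 d; D_c ≈ 2.32 mg/L; min DO ≈ 7.26 mg/L

At the critical point dD/dt = 0, so k_1 L₀ e^(−k_1 t) = k_2 D. Substituting D(t) from the Streeter–Phelps equation and solving for t gives
t_c = ln[(k_2/k_1)(1 − D₀(k_2−k_1)/(k_1 L₀))] / (k_2−k_1).
Here k_2−k_1 = 1.932 d⁻¹ and 1 − D₀(k_2−k_1)/(k_1 L₀) = 1 − 2.15×1.932/(0.178×30.1) = 0.2247, so
t_c = ln(11.85 × 0.2247) / 1.932 = 0.9798 / 1.932 = 0.5071 d.
D_c = (k_1/k_2) L₀ e^(−k_1 t_c) = (0.178/2.11) × 30.1 × e^(−0.178×0.5071) = 0.08436 × 30.1 × 0.9137 = 2.320 mg/L.
Minimum DO = C_s − D_c = 9.58 − 2.320 = 7.260 mg/L.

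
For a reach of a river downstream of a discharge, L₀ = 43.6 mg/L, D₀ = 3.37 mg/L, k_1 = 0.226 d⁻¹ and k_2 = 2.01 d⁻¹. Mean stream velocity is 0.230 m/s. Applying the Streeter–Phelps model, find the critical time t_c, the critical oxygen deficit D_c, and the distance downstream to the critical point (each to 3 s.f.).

With k_2/k_1 = 8.894 and 1 − D₀(k_2−k_1)/(k_1 L₀) = 0.3899,
t_c = ln(8.894 × 0.3899) / (2.01 − 0.226) = ln(3.467) / 1.784 = 1.243/1.784 = 0.6970 d.
D_c = (k_1/k_2) L₀ e^(−k_1 t_c) = (0.226/2.01) × 43.6 × e^(−0.226×0.6970) = 0.1124 × 43.6 × 0.8543 = 4.188 mg/L.
x_c = v t_c = 0.230 m/s × 0.6970 d × 86400 s/d = 13850 m ≈ 13.9 km.

t_c ≈ 0.697 d; D_c ≈ 4.19 mg/L; x_c ≈ 13.9 km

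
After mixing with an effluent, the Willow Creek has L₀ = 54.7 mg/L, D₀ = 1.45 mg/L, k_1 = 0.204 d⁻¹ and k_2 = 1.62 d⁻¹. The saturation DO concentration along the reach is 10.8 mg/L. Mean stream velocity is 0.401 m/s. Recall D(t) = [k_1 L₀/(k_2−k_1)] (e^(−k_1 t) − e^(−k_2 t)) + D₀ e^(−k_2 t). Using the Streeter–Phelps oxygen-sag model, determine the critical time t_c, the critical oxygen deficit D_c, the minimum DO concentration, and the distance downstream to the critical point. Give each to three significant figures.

With k_2/k_1 = 7.941 and 1 − D₀(k_2−k_1)/(k_1 L₀) = 0.8160,
t_c = ln(7.941 × 0.8160) / (1.62 − 0.204) = ln(6.480) / 1.416 = 1.869/1.416 = 1.320 d.
D_c = (k_1/k_2) L₀ e^(−k_1 t_c) = (0.204/1.62) × 54.7 × e^(−0.204×1.320) = 0.1259 × 54.7 × 0.7640 = 5.262 mg/L.
Minimum DO = C_s − D_c = 10.8 − 5.262 = 5.538 mg/L.
x_c = v t_c = 0.401 m/s × 1.320 d × 86400 s/d = 45720 m ≈ 45.7 km.

t_c ≈ 1.32 d; D_c ≈ 5.26 mg/L; min DO ≈ 5.54 mg/L; x_c ≈ 45.7 km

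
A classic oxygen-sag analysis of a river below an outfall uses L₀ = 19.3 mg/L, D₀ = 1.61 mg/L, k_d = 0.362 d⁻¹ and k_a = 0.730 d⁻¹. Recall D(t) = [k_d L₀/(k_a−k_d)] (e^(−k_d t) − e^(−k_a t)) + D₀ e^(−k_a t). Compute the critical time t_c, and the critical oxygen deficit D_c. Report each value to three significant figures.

t_c ≈ 1.67 d; D_c ≈ 5.24 mg/L

With k_a/k_d = 2.017 and 1 − D₀(k_a−k_d)/(k_d L₀) = 0.9152,
t_c = ln(2.017 × 0.9152) / (0.730 − 0.362) = ln(1.846) / 0.3680 = 0.6128/0.3680 = 1.665 d.
D_c = (k_d/k_a) L₀ e^(−k_d t_c) = (0.362/0.730) × 19.3 × e^(−0.362×1.665) = 0.4959 × 19.3 × 0.5473 = 5.238 mg/L.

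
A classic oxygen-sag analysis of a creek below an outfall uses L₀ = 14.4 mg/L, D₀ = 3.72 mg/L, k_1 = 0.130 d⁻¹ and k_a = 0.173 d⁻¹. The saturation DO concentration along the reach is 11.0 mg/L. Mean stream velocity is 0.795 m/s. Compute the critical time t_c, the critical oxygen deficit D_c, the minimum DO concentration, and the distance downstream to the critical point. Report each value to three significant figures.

t_c = [1/(k_a−k_1)] ln[(k_a/k_1)(1 − D₀(k_a−k_1)/(k_1 L₀))]
= [1/(0.173−0.130)] ln[(0.173/0.130)(1 − 3.72×0.04300/(0.130×14.4))]
= (1/0.04300) ln[1.331 × 0.9146] = 23.26 × ln(1.217) = 23.26 × 0.1964 = 4.568 d.
D_c = (k_1/k_a) L₀ e^(−k_1 t_c) = (0.130/0.173) × 14.4 × e^(−0.130×4.568) = 0.7514 × 14.4 × 0.5522 = 5.975 mg/L.
Minimum DO = C_s − D_c = 11.0 − 5.975 = 5.025 mg/L.
x_c = v t_c = 0.795 m/s × 4.568 d × 86400 s/d = 313800 m ≈ 314 km.

t_c ≈ 4.57 d; D_c ≈ 5.98 mg/L; min DO ≈ 5.02 mg/L; x_c ≈ 314 km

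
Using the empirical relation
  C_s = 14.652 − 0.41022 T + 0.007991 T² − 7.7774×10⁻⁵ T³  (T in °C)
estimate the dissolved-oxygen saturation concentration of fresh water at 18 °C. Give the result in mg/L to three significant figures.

C_s = 14.652 − 0.41022×18 + 0.007991×18² − 7.7774×10⁻⁵×18³ = 9.404 mg/L.

C_s ≈ 9.40 mg/L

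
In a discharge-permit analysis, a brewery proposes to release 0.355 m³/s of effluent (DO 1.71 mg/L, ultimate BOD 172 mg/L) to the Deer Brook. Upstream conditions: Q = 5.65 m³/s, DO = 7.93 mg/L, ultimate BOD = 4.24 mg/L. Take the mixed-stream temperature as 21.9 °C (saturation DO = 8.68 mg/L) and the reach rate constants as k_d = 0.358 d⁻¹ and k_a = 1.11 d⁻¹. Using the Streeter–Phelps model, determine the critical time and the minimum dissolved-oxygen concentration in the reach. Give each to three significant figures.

Mixed DO = (5.65×7.93 + 0.355×1.71)/(5.65+0.355) = 45.41/6.005 = 7.562 mg/L.
Mixed L₀ = (5.65×4.24 + 0.355×172)/(6.005) = 85.02/6.005 = 14.16 mg/L.
Initial deficit D₀ = C_s − DO₀ = 8.68 − 7.562 = 1.118 mg/L.
t_c = (1/0.7520) ln[(1.11/0.358)(1 − 1.118×0.7520/(0.358×14.16))] = 1.330 × ln(2.586) = 1.264 d.
D_c = (0.358/1.11) × 14.16 × e^(−0.358×1.264) = 0.3225 × 14.16 × 0.6361 = 2.905 mg/L.
Minimum DO = 8.68 − 2.905 = 5.775 mg/L.

t_c ≈ 1.26 d; minimum DO ≈ 5.78 mg/L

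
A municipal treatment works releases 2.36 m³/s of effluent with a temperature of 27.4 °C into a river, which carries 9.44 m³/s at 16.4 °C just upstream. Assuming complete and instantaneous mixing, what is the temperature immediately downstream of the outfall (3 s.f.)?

18.6 °C

Flow-weighted mixing: C = (Q_r C_r + Q_w C_w)/(Q_r + Q_w)
= (9.44×16.4 + 2.36×27.4)/(9.44 + 2.36) = 219.5/11.80 = 18.60 °C.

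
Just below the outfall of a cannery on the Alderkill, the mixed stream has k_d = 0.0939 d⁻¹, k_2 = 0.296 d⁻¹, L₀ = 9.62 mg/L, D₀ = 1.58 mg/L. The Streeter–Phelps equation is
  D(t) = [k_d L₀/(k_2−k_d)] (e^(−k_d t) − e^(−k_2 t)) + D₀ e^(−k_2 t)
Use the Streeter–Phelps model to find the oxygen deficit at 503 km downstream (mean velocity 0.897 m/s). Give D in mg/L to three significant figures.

Travel time t = x/v = 503 km / (0.897 m/s) = 503000 m / 0.897 m/s = 560800 s = 6.490 d.
k_d L₀/(k_2−k_d) = 0.0939×9.62/(0.296−0.0939) = 0.9033/0.2021 = 4.470 mg/L.
e^(−k_d t) = e^(−0.0939×6.490) = 0.5437; e^(−k_2 t) = e^(−0.296×6.490) = 0.1464.
D = 4.470 × (0.5437 − 0.1464) + 1.58 × 0.1464 = 1.775 + 0.2314 = 2.007 mg/L.

D ≈ 2.01 mg/L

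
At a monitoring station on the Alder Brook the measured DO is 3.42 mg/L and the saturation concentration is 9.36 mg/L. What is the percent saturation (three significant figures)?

% saturation = C/C_s × 100 = 3.42/9.36 × 100 = 36.5 %.

36.5 % saturation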